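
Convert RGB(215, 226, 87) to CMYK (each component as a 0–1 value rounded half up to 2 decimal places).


R'=215/255≈0.8431, G'=226/255≈0.8863, B'=87/255≈0.3412
K = 1 - max(R',G',B') = 1 - 226/255 = 29/255 = 0.11372… → 0.11
(1-R'-K)/(1-K) simplifies to (max-R)/max with max = 226:
C = (226-215)/226 = 11/226 = 0.04867… → 0.05
M = (226-226)/226 = 0/226 = 0 → 0.00
Y = (226-87)/226 = 139/226 = 0.61504… → 0.62
= CMYK(0.05, 0.00, 0.62, 0.11)


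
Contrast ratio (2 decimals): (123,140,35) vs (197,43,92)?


Linearize each sRGB channel c=v/255: c/12.92 if c ≤ 0.04045 else ((c+0.055)/1.055)^2.4
L = 0.2126×R_lin + 0.7152×G_lin + 0.0722×B_lin
Color 1 (123,140,35):
  R=123: 123/255≈0.4824 > 0.04045 → ((0.4824+0.055)/1.055)^2.4 ≈ 0.19807
  G=140: 140/255≈0.5490 > 0.04045 → ((0.5490+0.055)/1.055)^2.4 ≈ 0.26225
  B=35: 35/255≈0.1373 > 0.04045 → ((0.1373+0.055)/1.055)^2.4 ≈ 0.01681
  L1 = 0.2126×0.19807 + 0.7152×0.26225 + 0.0722×0.01681 ≈ 0.23088
Color 2 (197,43,92):
  R=197: 197/255≈0.7725 > 0.04045 → ((0.7725+0.055)/1.055)^2.4 ≈ 0.55834
  G=43: 43/255≈0.1686 > 0.04045 → ((0.1686+0.055)/1.055)^2.4 ≈ 0.02416
  B=92: 92/255≈0.3608 > 0.04045 → ((0.3608+0.055)/1.055)^2.4 ≈ 0.10702
  L2 = 0.2126×0.55834 + 0.7152×0.02416 + 0.0722×0.10702 ≈ 0.14371
Lighter = 0.23088, Darker = 0.14371
Ratio = (L_lighter + 0.05) / (L_darker + 0.05)
Ratio = (0.23088 + 0.05) / (0.14371 + 0.05) = 0.28088 / 0.19371 ≈ 1.4500
Ratio ≈ 1.45:1


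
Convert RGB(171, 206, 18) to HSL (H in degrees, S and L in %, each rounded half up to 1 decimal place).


Normalize: R'=171/255≈0.6706, G'=206/255≈0.8078, B'=18/255≈0.0706
Max=206/255, Min=18/255, Δ=Max-Min=188/255
L = (Max+Min)/2 = (206+18)/510 = 224/510 = 0.43921… → L = 43.9%
L ≤ 0.5 → S = Δ/(Max+Min) = 188/(206+18) = 188/224 = 0.83928… → S = 83.9%
(the 1/255 factors cancel in S and H, so raw channel differences can be used)
Max is G' → H = 60 × ((B-R)/Δ + 2) = 60 × ((18-171)/188 + 2)
  -153/188 + 2 = -0.8138… + 2 = 1.1861…
  H = 60 × 1.1861… = 71.170…° → H = 71.2°
= HSL(71.2°, 83.9%, 43.9%)


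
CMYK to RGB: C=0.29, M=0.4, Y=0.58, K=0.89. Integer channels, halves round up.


R = 255 × (1-C) × (1-K) = 255 × 0.71 × 0.11 = 19.9155 → 20
G = 255 × (1-M) × (1-K) = 255 × 0.60 × 0.11 = 16.83 → 17
B = 255 × (1-Y) × (1-K) = 255 × 0.42 × 0.11 = 11.781 → 12
= RGB(20, 17, 12)


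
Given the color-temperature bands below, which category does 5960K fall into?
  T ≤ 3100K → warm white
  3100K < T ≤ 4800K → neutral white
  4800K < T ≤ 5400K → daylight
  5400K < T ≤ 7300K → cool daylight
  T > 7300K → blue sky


Temperature: 5960K
5400K < 5960K ≤ 7300K → cool daylight
Classification: cool daylight


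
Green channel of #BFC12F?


Color: #BFC12F
R = BF = 191
G = C1 = 193
B = 2F = 47
Green = 193


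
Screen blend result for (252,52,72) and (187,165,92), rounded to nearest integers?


Screen: C = 255 - (255-A)×(255-B)/255, rounded to nearest integer
R: 255 - (255-252)×(255-187)/255 = 255 - 204/255 ≈ 255 - 0.800 = 254.200 → 254
G: 255 - (255-52)×(255-165)/255 = 255 - 18270/255 ≈ 255 - 71.647 = 183.353 → 183
B: 255 - (255-72)×(255-92)/255 = 255 - 29829/255 ≈ 255 - 116.976 = 138.024 → 138
= RGB(254, 183, 138)


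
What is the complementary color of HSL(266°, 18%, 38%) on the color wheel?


Complement = opposite side of color wheel = hue + 180°
H' = (266 + 180) mod 360 = 86°
S and L unchanged.
= HSL(86°, 18%, 38%)


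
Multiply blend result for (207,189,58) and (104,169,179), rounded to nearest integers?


Multiply: C = A×B/255, rounded to nearest integer
R: 207×104/255 = 21528/255 ≈ 84.424 → 84
G: 189×169/255 = 31941/255 ≈ 125.259 → 125
B: 58×179/255 = 10382/255 ≈ 40.714 → 41
= RGB(84, 125, 41)


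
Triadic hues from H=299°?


Triadic: equally spaced at 120° intervals
H1 = 299°
H2 = (299 + 120) mod 360 = 59°
H3 = (299 + 240) mod 360 = 179°
Triadic = 299°, 59°, 179°


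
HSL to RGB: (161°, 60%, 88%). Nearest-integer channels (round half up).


H=161°, S=0.60, L=0.88
C = (1-|2L-1|)×S = (1-|0.76|)×0.60 = 0.144
H' = H/60 = 161/60 ≈ 2.6833; X = C×(1-|H' mod 2 - 1|) = 0.0984
m = L - C/2 = 0.88 - 0.072 = 0.808
Sector ⌊H'⌋ = 2 → (R',G',B') = (0.0, 0.144, 0.0984)
RGB = ((R'+m)×255, (G'+m)×255, (B'+m)×255) = (206.04, 242.76, 231.132)
Round half up → RGB(206, 243, 231)


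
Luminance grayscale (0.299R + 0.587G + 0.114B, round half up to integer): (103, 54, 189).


Gray = 0.299×R + 0.587×G + 0.114×B
Gray = 0.299×103 + 0.587×54 + 0.114×189
Gray = 30.797 + 31.698 + 21.546
Gray = 84.041 → round half up → 84
Gray = 84


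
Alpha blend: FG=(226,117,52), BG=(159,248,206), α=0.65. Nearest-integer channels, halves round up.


C = α×F + (1-α)×B, with 1-α = 0.35
R: 0.65×226 + 0.35×159 = 146.90 + 55.65 = 202.55 → 203
G: 0.65×117 + 0.35×248 = 76.05 + 86.80 = 162.85 → 163
B: 0.65×52 + 0.35×206 = 33.80 + 72.10 = 105.90 → 106
= RGB(203, 163, 106)


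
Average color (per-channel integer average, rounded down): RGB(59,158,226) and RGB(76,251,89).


Midpoint: each channel = ⌊(C₁+C₂)/2⌋
R: ⌊(59+76)/2⌋ = 67
G: ⌊(158+251)/2⌋ = 204
B: ⌊(226+89)/2⌋ = 157
= RGB(67, 204, 157)


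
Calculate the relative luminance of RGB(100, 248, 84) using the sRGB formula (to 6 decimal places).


Linearize each channel (sRGB transfer function): c = v/255; c_lin = c/12.92 if c ≤ 0.04045, else ((c+0.055)/1.055)^2.4
  R: 100/255 ≈ 0.392157 > 0.04045 → ((0.392157+0.055)/1.055)^2.4 ≈ 0.127438
  G: 248/255 ≈ 0.972549 > 0.04045 → ((0.972549+0.055)/1.055)^2.4 ≈ 0.938686
  B: 84/255 ≈ 0.329412 > 0.04045 → ((0.329412+0.055)/1.055)^2.4 ≈ 0.088656
R_lin = 0.127438, G_lin = 0.938686, B_lin = 0.088656
L = 0.2126×R + 0.7152×G + 0.0722×B
L = 0.2126×0.127438 + 0.7152×0.938686 + 0.0722×0.088656
L ≈ 0.704842


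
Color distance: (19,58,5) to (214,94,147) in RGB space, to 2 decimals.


d = √[(R₁-R₂)² + (G₁-G₂)² + (B₁-B₂)²]
d = √[(19-214)² + (58-94)² + (5-147)²]
d = √[38025 + 1296 + 20164]
d = √59485
d ≈ 243.90


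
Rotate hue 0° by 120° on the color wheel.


New hue = (H + rotation) mod 360
New hue = (0 + 120) mod 360
= 120 mod 360
= 120°


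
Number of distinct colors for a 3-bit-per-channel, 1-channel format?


Total bits = 3 bits/channel × 1 channels = 3 bits
Distinct colors = 2^3
= 8 colors


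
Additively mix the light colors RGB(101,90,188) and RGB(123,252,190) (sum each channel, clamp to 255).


Additive: each channel = min(255, C₁+C₂)
R: 101+123 = 224 → 224
G: 90+252 = 342 → 255
B: 188+190 = 378 → 255
= RGB(224, 255, 255)


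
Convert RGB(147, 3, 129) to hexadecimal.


R = 147 → 93 (hex)
G = 3 → 03 (hex)
B = 129 → 81 (hex)
Hex = #930381


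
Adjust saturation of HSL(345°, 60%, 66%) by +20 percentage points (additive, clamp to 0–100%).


Original S = 60%
Adjustment = +20 percentage points
New S = 60 + (20) = 80
Clamp to [0, 100] → 80
= HSL(345°, 80%, 66%)


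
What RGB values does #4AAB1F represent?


4A → 74 (R)
AB → 171 (G)
1F → 31 (B)
= RGB(74, 171, 31)


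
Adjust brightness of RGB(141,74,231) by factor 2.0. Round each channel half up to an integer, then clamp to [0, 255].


Multiply each channel by 2.0, round half up, clamp to [0, 255]
R: 141×2.0 = 282 → clamp → 255
G: 74×2.0 = 148
B: 231×2.0 = 462 → clamp → 255
= RGB(255, 148, 255)


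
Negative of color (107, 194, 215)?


Invert: (255-R, 255-G, 255-B)
R: 255-107 = 148
G: 255-194 = 61
B: 255-215 = 40
= RGB(148, 61, 40)


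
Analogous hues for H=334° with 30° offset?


Base hue: 334°
Left analog: (334 - 30) mod 360 = 304°
Right analog: (334 + 30) mod 360 = 4°
Analogous hues = 304° and 4°


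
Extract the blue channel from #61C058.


Color: #61C058
R = 61 = 97
G = C0 = 192
B = 58 = 88
Blue = 88


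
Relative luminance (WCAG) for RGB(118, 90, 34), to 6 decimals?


Linearize each channel (sRGB transfer function): c = v/255; c_lin = c/12.92 if c ≤ 0.04045, else ((c+0.055)/1.055)^2.4
  R: 118/255 ≈ 0.462745 > 0.04045 → ((0.462745+0.055)/1.055)^2.4 ≈ 0.181164
  G: 90/255 ≈ 0.352941 > 0.04045 → ((0.352941+0.055)/1.055)^2.4 ≈ 0.102242
  B: 34/255 ≈ 0.133333 > 0.04045 → ((0.133333+0.055)/1.055)^2.4 ≈ 0.015996
R_lin = 0.181164, G_lin = 0.102242, B_lin = 0.015996
L = 0.2126×R + 0.7152×G + 0.0722×B
L = 0.2126×0.181164 + 0.7152×0.102242 + 0.0722×0.015996
L ≈ 0.112794


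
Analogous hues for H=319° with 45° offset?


Base hue: 319°
Left analog: (319 - 45) mod 360 = 274°
Right analog: (319 + 45) mod 360 = 4°
Analogous hues = 274° and 4°


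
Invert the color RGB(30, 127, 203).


Invert: (255-R, 255-G, 255-B)
R: 255-30 = 225
G: 255-127 = 128
B: 255-203 = 52
= RGB(225, 128, 52)


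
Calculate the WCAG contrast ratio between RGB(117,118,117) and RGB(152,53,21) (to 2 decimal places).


Linearize each sRGB channel c=v/255: c/12.92 if c ≤ 0.04045 else ((c+0.055)/1.055)^2.4
L = 0.2126×R_lin + 0.7152×G_lin + 0.0722×B_lin
Color 1 (117,118,117):
  R=117: 117/255≈0.4588 > 0.04045 → ((0.4588+0.055)/1.055)^2.4 ≈ 0.17789
  G=118: 118/255≈0.4627 > 0.04045 → ((0.4627+0.055)/1.055)^2.4 ≈ 0.18116
  B=117: 117/255≈0.4588 > 0.04045 → ((0.4588+0.055)/1.055)^2.4 ≈ 0.17789
  L1 = 0.2126×0.17789 + 0.7152×0.18116 + 0.0722×0.17789 ≈ 0.18023
Color 2 (152,53,21):
  R=152: 152/255≈0.5961 > 0.04045 → ((0.5961+0.055)/1.055)^2.4 ≈ 0.31399
  G=53: 53/255≈0.2078 > 0.04045 → ((0.2078+0.055)/1.055)^2.4 ≈ 0.03560
  B=21: 21/255≈0.0824 > 0.04045 → ((0.0824+0.055)/1.055)^2.4 ≈ 0.00750
  L2 = 0.2126×0.31399 + 0.7152×0.03560 + 0.0722×0.00750 ≈ 0.09276
Lighter = 0.18023, Darker = 0.09276
Ratio = (L_lighter + 0.05) / (L_darker + 0.05)
Ratio = (0.18023 + 0.05) / (0.09276 + 0.05) = 0.23023 / 0.14276 ≈ 1.6127
Ratio ≈ 1.61:1


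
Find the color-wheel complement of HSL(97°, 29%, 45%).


Complement = opposite side of color wheel = hue + 180°
H' = (97 + 180) mod 360 = 277°
S and L unchanged.
= HSL(277°, 29%, 45%)


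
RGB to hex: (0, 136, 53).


R = 0 → 00 (hex)
G = 136 → 88 (hex)
B = 53 → 35 (hex)
Hex = #008835


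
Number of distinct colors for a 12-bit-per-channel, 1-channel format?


Total bits = 12 bits/channel × 1 channels = 12 bits
Distinct colors = 2^12
= 4,096 colors


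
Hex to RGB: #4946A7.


49 → 73 (R)
46 → 70 (G)
A7 → 167 (B)
= RGB(73, 70, 167)


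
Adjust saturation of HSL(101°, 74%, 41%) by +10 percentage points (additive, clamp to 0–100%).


Original S = 74%
Adjustment = +10 percentage points
New S = 74 + (10) = 84
Clamp to [0, 100] → 84
= HSL(101°, 84%, 41%)


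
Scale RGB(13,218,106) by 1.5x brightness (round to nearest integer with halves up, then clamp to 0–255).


Multiply each channel by 1.5, round half up, clamp to [0, 255]
R: 13×1.5 = 19.5 → round → 20
G: 218×1.5 = 327 → clamp → 255
B: 106×1.5 = 159
= RGB(20, 255, 159)


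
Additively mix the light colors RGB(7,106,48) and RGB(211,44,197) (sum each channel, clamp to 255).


Additive: each channel = min(255, C₁+C₂)
R: 7+211 = 218 → 218
G: 106+44 = 150 → 150
B: 48+197 = 245 → 245
= RGB(218, 150, 245)


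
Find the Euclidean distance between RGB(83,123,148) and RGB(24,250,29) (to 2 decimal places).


d = √[(R₁-R₂)² + (G₁-G₂)² + (B₁-B₂)²]
d = √[(83-24)² + (123-250)² + (148-29)²]
d = √[3481 + 16129 + 14161]
d = √33771
d ≈ 183.77


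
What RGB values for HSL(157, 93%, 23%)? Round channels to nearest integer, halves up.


H=157°, S=0.93, L=0.23
C = (1-|2L-1|)×S = (1-|-0.54|)×0.93 = 0.4278
H' = H/60 = 157/60 ≈ 2.6167; X = C×(1-|H' mod 2 - 1|) = 0.26381
m = L - C/2 = 0.23 - 0.2139 = 0.0161
Sector ⌊H'⌋ = 2 → (R',G',B') = (0.0, 0.4278, 0.26381)
RGB = ((R'+m)×255, (G'+m)×255, (B'+m)×255) = (4.1055, 113.1945, 71.37705)
Round half up → RGB(4, 113, 71)


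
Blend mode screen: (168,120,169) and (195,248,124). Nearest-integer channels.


Screen: C = 255 - (255-A)×(255-B)/255, rounded to nearest integer
R: 255 - (255-168)×(255-195)/255 = 255 - 5220/255 ≈ 255 - 20.471 = 234.529 → 235
G: 255 - (255-120)×(255-248)/255 = 255 - 945/255 ≈ 255 - 3.706 = 251.294 → 251
B: 255 - (255-169)×(255-124)/255 = 255 - 11266/255 ≈ 255 - 44.180 = 210.820 → 211
= RGB(235, 251, 211)


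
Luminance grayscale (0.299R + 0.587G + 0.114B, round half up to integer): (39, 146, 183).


Gray = 0.299×R + 0.587×G + 0.114×B
Gray = 0.299×39 + 0.587×146 + 0.114×183
Gray = 11.661 + 85.702 + 20.862
Gray = 118.225 → round half up → 118
Gray = 118


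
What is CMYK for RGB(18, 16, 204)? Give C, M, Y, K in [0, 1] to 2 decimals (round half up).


R'=18/255≈0.0706, G'=16/255≈0.0627, B'=204/255≈0.8000
K = 1 - max(R',G',B') = 1 - 204/255 = 51/255 = 0.2 → 0.20
(1-R'-K)/(1-K) simplifies to (max-R)/max with max = 204:
C = (204-18)/204 = 186/204 = 0.91176… → 0.91
M = (204-16)/204 = 188/204 = 0.92156… → 0.92
Y = (204-204)/204 = 0/204 = 0 → 0.00
= CMYK(0.91, 0.92, 0.00, 0.20)


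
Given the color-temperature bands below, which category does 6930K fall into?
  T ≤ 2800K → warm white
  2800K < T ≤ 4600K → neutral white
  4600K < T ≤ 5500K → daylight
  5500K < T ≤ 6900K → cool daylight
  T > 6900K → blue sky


Temperature: 6930K
6930K > 6900K → blue sky
Classification: blue sky


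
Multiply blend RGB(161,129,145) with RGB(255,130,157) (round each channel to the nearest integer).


Multiply: C = A×B/255, rounded to nearest integer
R: 161×255/255 = 41055/255 ≈ 161.000 → 161
G: 129×130/255 = 16770/255 ≈ 65.765 → 66
B: 145×157/255 = 22765/255 ≈ 89.275 → 89
= RGB(161, 66, 89)


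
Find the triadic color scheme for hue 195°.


Triadic: equally spaced at 120° intervals
H1 = 195°
H2 = (195 + 120) mod 360 = 315°
H3 = (195 + 240) mod 360 = 75°
Triadic = 195°, 315°, 75°


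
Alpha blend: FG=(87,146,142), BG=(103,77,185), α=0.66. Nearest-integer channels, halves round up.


C = α×F + (1-α)×B, with 1-α = 0.34
R: 0.66×87 + 0.34×103 = 57.42 + 35.02 = 92.44 → 92
G: 0.66×146 + 0.34×77 = 96.36 + 26.18 = 122.54 → 123
B: 0.66×142 + 0.34×185 = 93.72 + 62.90 = 156.62 → 157
= RGB(92, 123, 157)


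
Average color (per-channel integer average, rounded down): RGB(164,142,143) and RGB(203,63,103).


Midpoint: each channel = ⌊(C₁+C₂)/2⌋
R: ⌊(164+203)/2⌋ = 183
G: ⌊(142+63)/2⌋ = 102
B: ⌊(143+103)/2⌋ = 123
= RGB(183, 102, 123)


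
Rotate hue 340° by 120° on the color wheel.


New hue = (H + rotation) mod 360
New hue = (340 + 120) mod 360
= 460 mod 360
= 100°


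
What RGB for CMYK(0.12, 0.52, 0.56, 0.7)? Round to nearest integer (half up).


R = 255 × (1-C) × (1-K) = 255 × 0.88 × 0.30 = 67.32 → 67
G = 255 × (1-M) × (1-K) = 255 × 0.48 × 0.30 = 36.72 → 37
B = 255 × (1-Y) × (1-K) = 255 × 0.44 × 0.30 = 33.66 → 34
= RGB(67, 37, 34)


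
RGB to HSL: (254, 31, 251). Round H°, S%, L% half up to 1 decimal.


Normalize: R'=254/255≈0.9961, G'=31/255≈0.1216, B'=251/255≈0.9843
Max=254/255, Min=31/255, Δ=Max-Min=223/255
L = (Max+Min)/2 = (254+31)/510 = 285/510 = 0.55882… → L = 55.9%
L > 0.5 → S = Δ/(2-Max-Min) = 223/(510-254-31) = 223/225 = 0.99111… → S = 99.1%
(the 1/255 factors cancel in S and H, so raw channel differences can be used)
Max is R' → H = 60 × (((G-B)/Δ) mod 6) = 60 × (((31-251)/223) mod 6)
  (-220)/223 = -0.9865…; negative, so add 6 → 5.0134…
  H = 60 × 5.0134… = 300.807…° → H = 300.8°
= HSL(300.8°, 99.1%, 55.9%)


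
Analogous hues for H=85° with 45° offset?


Base hue: 85°
Left analog: (85 - 45) mod 360 = 40°
Right analog: (85 + 45) mod 360 = 130°
Analogous hues = 40° and 130°


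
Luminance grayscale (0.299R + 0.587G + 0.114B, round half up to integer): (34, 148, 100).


Gray = 0.299×R + 0.587×G + 0.114×B
Gray = 0.299×34 + 0.587×148 + 0.114×100
Gray = 10.166 + 86.876 + 11.400
Gray = 108.442 → round half up → 108
Gray = 108


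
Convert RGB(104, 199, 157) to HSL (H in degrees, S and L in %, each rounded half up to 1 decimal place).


Normalize: R'=104/255≈0.4078, G'=199/255≈0.7804, B'=157/255≈0.6157
Max=199/255, Min=104/255, Δ=Max-Min=95/255
L = (Max+Min)/2 = (199+104)/510 = 303/510 = 0.59411… → L = 59.4%
L > 0.5 → S = Δ/(2-Max-Min) = 95/(510-199-104) = 95/207 = 0.45893… → S = 45.9%
(the 1/255 factors cancel in S and H, so raw channel differences can be used)
Max is G' → H = 60 × ((B-R)/Δ + 2) = 60 × ((157-104)/95 + 2)
  53/95 + 2 = 0.5578… + 2 = 2.5578…
  H = 60 × 2.5578… = 153.473…° → H = 153.5°
= HSL(153.5°, 45.9%, 59.4%)


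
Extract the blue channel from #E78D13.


Color: #E78D13
R = E7 = 231
G = 8D = 141
B = 13 = 19
Blue = 19


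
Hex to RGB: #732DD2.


73 → 115 (R)
2D → 45 (G)
D2 → 210 (B)
= RGB(115, 45, 210)


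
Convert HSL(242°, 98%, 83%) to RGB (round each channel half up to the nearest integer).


H=242°, S=0.98, L=0.83
C = (1-|2L-1|)×S = (1-|0.66|)×0.98 = 0.3332
H' = H/60 = 242/60 ≈ 4.0333; X = C×(1-|H' mod 2 - 1|) ≈ 0.0111
m = L - C/2 = 0.83 - 0.1666 = 0.6634
Sector ⌊H'⌋ = 4 → (R',G',B') = (≈0.0111, 0.0, 0.3332)
RGB = ((R'+m)×255, (G'+m)×255, (B'+m)×255) = (171.9992, 169.167, 254.133)
Round half up → RGB(172, 169, 254)


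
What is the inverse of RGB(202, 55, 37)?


Invert: (255-R, 255-G, 255-B)
R: 255-202 = 53
G: 255-55 = 200
B: 255-37 = 218
= RGB(53, 200, 218)


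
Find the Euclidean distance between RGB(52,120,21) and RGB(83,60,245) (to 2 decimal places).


d = √[(R₁-R₂)² + (G₁-G₂)² + (B₁-B₂)²]
d = √[(52-83)² + (120-60)² + (21-245)²]
d = √[961 + 3600 + 50176]
d = √54737
d ≈ 233.96


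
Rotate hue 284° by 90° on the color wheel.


New hue = (H + rotation) mod 360
New hue = (284 + 90) mod 360
= 374 mod 360
= 14°


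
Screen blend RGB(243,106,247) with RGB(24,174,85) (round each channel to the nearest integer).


Screen: C = 255 - (255-A)×(255-B)/255, rounded to nearest integer
R: 255 - (255-243)×(255-24)/255 = 255 - 2772/255 ≈ 255 - 10.871 = 244.129 → 244
G: 255 - (255-106)×(255-174)/255 = 255 - 12069/255 ≈ 255 - 47.329 = 207.671 → 208
B: 255 - (255-247)×(255-85)/255 = 255 - 1360/255 ≈ 255 - 5.333 = 249.667 → 250
= RGB(244, 208, 250)


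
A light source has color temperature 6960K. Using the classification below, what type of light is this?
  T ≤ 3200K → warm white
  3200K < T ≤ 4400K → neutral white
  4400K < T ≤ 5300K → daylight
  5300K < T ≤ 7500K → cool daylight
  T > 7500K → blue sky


Temperature: 6960K
5300K < 6960K ≤ 7500K → cool daylight
Classification: cool daylight


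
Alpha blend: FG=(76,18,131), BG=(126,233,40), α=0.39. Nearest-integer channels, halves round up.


C = α×F + (1-α)×B, with 1-α = 0.61
R: 0.39×76 + 0.61×126 = 29.64 + 76.86 = 106.50 → 107
G: 0.39×18 + 0.61×233 = 7.02 + 142.13 = 149.15 → 149
B: 0.39×131 + 0.61×40 = 51.09 + 24.40 = 75.49 → 75
= RGB(107, 149, 75)


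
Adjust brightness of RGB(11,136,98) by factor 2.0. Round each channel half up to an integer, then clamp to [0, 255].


Multiply each channel by 2.0, round half up, clamp to [0, 255]
R: 11×2.0 = 22
G: 136×2.0 = 272 → clamp → 255
B: 98×2.0 = 196
= RGB(22, 255, 196)


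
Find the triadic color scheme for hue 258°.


Triadic: equally spaced at 120° intervals
H1 = 258°
H2 = (258 + 120) mod 360 = 18°
H3 = (258 + 240) mod 360 = 138°
Triadic = 258°, 18°, 138°


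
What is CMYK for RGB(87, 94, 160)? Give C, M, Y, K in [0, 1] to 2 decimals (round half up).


R'=87/255≈0.3412, G'=94/255≈0.3686, B'=160/255≈0.6275
K = 1 - max(R',G',B') = 1 - 160/255 = 95/255 = 0.37254… → 0.37
(1-R'-K)/(1-K) simplifies to (max-R)/max with max = 160:
C = (160-87)/160 = 73/160 = 0.45625 → 0.46
M = (160-94)/160 = 66/160 = 0.4125 → 0.41
Y = (160-160)/160 = 0/160 = 0 → 0.00
= CMYK(0.46, 0.41, 0.00, 0.37)


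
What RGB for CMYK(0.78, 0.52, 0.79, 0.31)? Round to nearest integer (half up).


R = 255 × (1-C) × (1-K) = 255 × 0.22 × 0.69 = 38.709 → 39
G = 255 × (1-M) × (1-K) = 255 × 0.48 × 0.69 = 84.456 → 84
B = 255 × (1-Y) × (1-K) = 255 × 0.21 × 0.69 = 36.9495 → 37
= RGB(39, 84, 37)


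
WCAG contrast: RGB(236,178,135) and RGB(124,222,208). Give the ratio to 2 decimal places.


Linearize each sRGB channel c=v/255: c/12.92 if c ≤ 0.04045 else ((c+0.055)/1.055)^2.4
L = 0.2126×R_lin + 0.7152×G_lin + 0.0722×B_lin
Color 1 (236,178,135):
  R=236: 236/255≈0.9255 > 0.04045 → ((0.9255+0.055)/1.055)^2.4 ≈ 0.83880
  G=178: 178/255≈0.6980 > 0.04045 → ((0.6980+0.055)/1.055)^2.4 ≈ 0.44520
  B=135: 135/255≈0.5294 > 0.04045 → ((0.5294+0.055)/1.055)^2.4 ≈ 0.24228
  L1 = 0.2126×0.83880 + 0.7152×0.44520 + 0.0722×0.24228 ≈ 0.51423
Color 2 (124,222,208):
  R=124: 124/255≈0.4863 > 0.04045 → ((0.4863+0.055)/1.055)^2.4 ≈ 0.20156
  G=222: 222/255≈0.8706 > 0.04045 → ((0.8706+0.055)/1.055)^2.4 ≈ 0.73046
  B=208: 208/255≈0.8157 > 0.04045 → ((0.8157+0.055)/1.055)^2.4 ≈ 0.63076
  L2 = 0.2126×0.20156 + 0.7152×0.73046 + 0.0722×0.63076 ≈ 0.61082
Lighter = 0.61082, Darker = 0.51423
Ratio = (L_lighter + 0.05) / (L_darker + 0.05)
Ratio = (0.61082 + 0.05) / (0.51423 + 0.05) = 0.66082 / 0.56423 ≈ 1.1712
Ratio ≈ 1.17:1


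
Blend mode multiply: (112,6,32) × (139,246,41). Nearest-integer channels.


Multiply: C = A×B/255, rounded to nearest integer
R: 112×139/255 = 15568/255 ≈ 61.051 → 61
G: 6×246/255 = 1476/255 ≈ 5.788 → 6
B: 32×41/255 = 1312/255 ≈ 5.145 → 5
= RGB(61, 6, 5)


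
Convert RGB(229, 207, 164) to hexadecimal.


R = 229 → E5 (hex)
G = 207 → CF (hex)
B = 164 → A4 (hex)
Hex = #E5CFA4


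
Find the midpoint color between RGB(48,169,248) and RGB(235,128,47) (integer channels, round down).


Midpoint: each channel = ⌊(C₁+C₂)/2⌋
R: ⌊(48+235)/2⌋ = 141
G: ⌊(169+128)/2⌋ = 148
B: ⌊(248+47)/2⌋ = 147
= RGB(141, 148, 147)


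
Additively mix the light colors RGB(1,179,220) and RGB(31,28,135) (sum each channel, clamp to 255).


Additive: each channel = min(255, C₁+C₂)
R: 1+31 = 32 → 32
G: 179+28 = 207 → 207
B: 220+135 = 355 → 255
= RGB(32, 207, 255)


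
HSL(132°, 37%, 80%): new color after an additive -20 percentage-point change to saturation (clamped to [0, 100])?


Original S = 37%
Adjustment = -20 percentage points
New S = 37 + (-20) = 17
Clamp to [0, 100] → 17
= HSL(132°, 17%, 80%)


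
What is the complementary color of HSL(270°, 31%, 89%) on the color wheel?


Complement = opposite side of color wheel = hue + 180°
H' = (270 + 180) mod 360 = 90°
S and L unchanged.
= HSL(90°, 31%, 89%)


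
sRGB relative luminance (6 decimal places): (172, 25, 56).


Linearize each channel (sRGB transfer function): c = v/255; c_lin = c/12.92 if c ≤ 0.04045, else ((c+0.055)/1.055)^2.4
  R: 172/255 ≈ 0.674510 > 0.04045 → ((0.674510+0.055)/1.055)^2.4 ≈ 0.412543
  G: 25/255 ≈ 0.098039 > 0.04045 → ((0.098039+0.055)/1.055)^2.4 ≈ 0.009721
  B: 56/255 ≈ 0.219608 > 0.04045 → ((0.219608+0.055)/1.055)^2.4 ≈ 0.039546
R_lin = 0.412543, G_lin = 0.009721, B_lin = 0.039546
L = 0.2126×R + 0.7152×G + 0.0722×B
L = 0.2126×0.412543 + 0.7152×0.009721 + 0.0722×0.039546
L ≈ 0.097514


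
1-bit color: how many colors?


Colors = 2^bits = 2^1
= 2 colors


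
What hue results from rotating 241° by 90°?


New hue = (H + rotation) mod 360
New hue = (241 + 90) mod 360
= 331 mod 360
= 331°


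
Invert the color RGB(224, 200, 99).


Invert: (255-R, 255-G, 255-B)
R: 255-224 = 31
G: 255-200 = 55
B: 255-99 = 156
= RGB(31, 55, 156)


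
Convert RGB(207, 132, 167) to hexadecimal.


R = 207 → CF (hex)
G = 132 → 84 (hex)
B = 167 → A7 (hex)
Hex = #CF84A7


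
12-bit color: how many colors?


Colors = 2^bits = 2^12
= 4,096 colors


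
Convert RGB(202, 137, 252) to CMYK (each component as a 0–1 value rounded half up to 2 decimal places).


R'=202/255≈0.7922, G'=137/255≈0.5373, B'=252/255≈0.9882
K = 1 - max(R',G',B') = 1 - 252/255 = 3/255 = 0.01176… → 0.01
(1-R'-K)/(1-K) simplifies to (max-R)/max with max = 252:
C = (252-202)/252 = 50/252 = 0.19841… → 0.20
M = (252-137)/252 = 115/252 = 0.45634… → 0.46
Y = (252-252)/252 = 0/252 = 0 → 0.00
= CMYK(0.20, 0.46, 0.00, 0.01)


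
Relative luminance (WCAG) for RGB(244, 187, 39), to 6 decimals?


Linearize each channel (sRGB transfer function): c = v/255; c_lin = c/12.92 if c ≤ 0.04045, else ((c+0.055)/1.055)^2.4
  R: 244/255 ≈ 0.956863 > 0.04045 → ((0.956863+0.055)/1.055)^2.4 ≈ 0.904661
  G: 187/255 ≈ 0.733333 > 0.04045 → ((0.733333+0.055)/1.055)^2.4 ≈ 0.496933
  B: 39/255 ≈ 0.152941 > 0.04045 → ((0.152941+0.055)/1.055)^2.4 ≈ 0.020289
R_lin = 0.904661, G_lin = 0.496933, B_lin = 0.020289
L = 0.2126×R + 0.7152×G + 0.0722×B
L = 0.2126×0.904661 + 0.7152×0.496933 + 0.0722×0.020289
L ≈ 0.549202


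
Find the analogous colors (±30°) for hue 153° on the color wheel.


Base hue: 153°
Left analog: (153 - 30) mod 360 = 123°
Right analog: (153 + 30) mod 360 = 183°
Analogous hues = 123° and 183°


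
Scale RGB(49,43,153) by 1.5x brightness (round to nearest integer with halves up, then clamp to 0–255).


Multiply each channel by 1.5, round half up, clamp to [0, 255]
R: 49×1.5 = 73.5 → round → 74
G: 43×1.5 = 64.5 → round → 65
B: 153×1.5 = 229.5 → round → 230
= RGB(74, 65, 230)


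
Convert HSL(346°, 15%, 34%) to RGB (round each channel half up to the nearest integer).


H=346°, S=0.15, L=0.34
C = (1-|2L-1|)×S = (1-|-0.32|)×0.15 = 0.102
H' = H/60 = 346/60 ≈ 5.7667; X = C×(1-|H' mod 2 - 1|) = 0.0238
m = L - C/2 = 0.34 - 0.051 = 0.289
Sector ⌊H'⌋ = 5 → (R',G',B') = (0.102, 0.0, 0.0238)
RGB = ((R'+m)×255, (G'+m)×255, (B'+m)×255) = (99.705, 73.695, 79.764)
Round half up → RGB(100, 74, 80)


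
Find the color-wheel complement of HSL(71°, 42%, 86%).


Complement = opposite side of color wheel = hue + 180°
H' = (71 + 180) mod 360 = 251°
S and L unchanged.
= HSL(251°, 42%, 86%)


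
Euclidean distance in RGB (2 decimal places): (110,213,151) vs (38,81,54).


d = √[(R₁-R₂)² + (G₁-G₂)² + (B₁-B₂)²]
d = √[(110-38)² + (213-81)² + (151-54)²]
d = √[5184 + 17424 + 9409]
d = √32017
d ≈ 178.93


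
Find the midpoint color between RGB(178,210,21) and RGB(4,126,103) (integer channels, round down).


Midpoint: each channel = ⌊(C₁+C₂)/2⌋
R: ⌊(178+4)/2⌋ = 91
G: ⌊(210+126)/2⌋ = 168
B: ⌊(21+103)/2⌋ = 62
= RGB(91, 168, 62)


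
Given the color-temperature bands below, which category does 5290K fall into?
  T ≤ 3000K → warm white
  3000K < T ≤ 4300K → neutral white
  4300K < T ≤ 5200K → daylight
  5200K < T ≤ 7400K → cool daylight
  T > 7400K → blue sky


Temperature: 5290K
5200K < 5290K ≤ 7400K → cool daylight
Classification: cool daylight


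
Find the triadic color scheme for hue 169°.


Triadic: equally spaced at 120° intervals
H1 = 169°
H2 = (169 + 120) mod 360 = 289°
H3 = (169 + 240) mod 360 = 49°
Triadic = 169°, 289°, 49°


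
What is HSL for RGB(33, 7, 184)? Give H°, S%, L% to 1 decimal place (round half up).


Normalize: R'=33/255≈0.1294, G'=7/255≈0.0275, B'=184/255≈0.7216
Max=184/255, Min=7/255, Δ=Max-Min=177/255
L = (Max+Min)/2 = (184+7)/510 = 191/510 = 0.37450… → L = 37.5%
L ≤ 0.5 → S = Δ/(Max+Min) = 177/(184+7) = 177/191 = 0.92670… → S = 92.7%
(the 1/255 factors cancel in S and H, so raw channel differences can be used)
Max is B' → H = 60 × ((R-G)/Δ + 4) = 60 × ((33-7)/177 + 4)
  26/177 + 4 = 0.1468… + 4 = 4.1468…
  H = 60 × 4.1468… = 248.813…° → H = 248.8°
= HSL(248.8°, 92.7%, 37.5%)


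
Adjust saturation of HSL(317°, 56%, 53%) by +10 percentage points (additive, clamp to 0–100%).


Original S = 56%
Adjustment = +10 percentage points
New S = 56 + (10) = 66
Clamp to [0, 100] → 66
= HSL(317°, 66%, 53%)


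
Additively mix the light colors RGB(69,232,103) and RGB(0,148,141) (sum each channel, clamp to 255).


Additive: each channel = min(255, C₁+C₂)
R: 69+0 = 69 → 69
G: 232+148 = 380 → 255
B: 103+141 = 244 → 244
= RGB(69, 255, 244)


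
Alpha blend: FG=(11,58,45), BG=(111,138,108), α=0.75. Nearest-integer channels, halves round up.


C = α×F + (1-α)×B, with 1-α = 0.25
R: 0.75×11 + 0.25×111 = 8.25 + 27.75 = 36.00 → 36
G: 0.75×58 + 0.25×138 = 43.50 + 34.50 = 78.00 → 78
B: 0.75×45 + 0.25×108 = 33.75 + 27.00 = 60.75 → 61
= RGB(36, 78, 61)


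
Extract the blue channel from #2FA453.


Color: #2FA453
R = 2F = 47
G = A4 = 164
B = 53 = 83
Blue = 83


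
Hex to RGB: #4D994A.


4D → 77 (R)
99 → 153 (G)
4A → 74 (B)
= RGB(77, 153, 74)


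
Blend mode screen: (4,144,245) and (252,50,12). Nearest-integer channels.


Screen: C = 255 - (255-A)×(255-B)/255, rounded to nearest integer
R: 255 - (255-4)×(255-252)/255 = 255 - 753/255 ≈ 255 - 2.953 = 252.047 → 252
G: 255 - (255-144)×(255-50)/255 = 255 - 22755/255 ≈ 255 - 89.235 = 165.765 → 166
B: 255 - (255-245)×(255-12)/255 = 255 - 2430/255 ≈ 255 - 9.529 = 245.471 → 245
= RGB(252, 166, 245)


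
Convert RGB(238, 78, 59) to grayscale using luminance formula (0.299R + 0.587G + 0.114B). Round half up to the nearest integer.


Gray = 0.299×R + 0.587×G + 0.114×B
Gray = 0.299×238 + 0.587×78 + 0.114×59
Gray = 71.162 + 45.786 + 6.726
Gray = 123.674 → round half up → 124
Gray = 124


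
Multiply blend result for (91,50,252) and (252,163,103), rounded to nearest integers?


Multiply: C = A×B/255, rounded to nearest integer
R: 91×252/255 = 22932/255 ≈ 89.929 → 90
G: 50×163/255 = 8150/255 ≈ 31.961 → 32
B: 252×103/255 = 25956/255 ≈ 101.788 → 102
= RGB(90, 32, 102)


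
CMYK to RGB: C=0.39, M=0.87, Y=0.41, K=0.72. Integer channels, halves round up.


R = 255 × (1-C) × (1-K) = 255 × 0.61 × 0.28 = 43.554 → 44
G = 255 × (1-M) × (1-K) = 255 × 0.13 × 0.28 = 9.282 → 9
B = 255 × (1-Y) × (1-K) = 255 × 0.59 × 0.28 = 42.126 → 42
= RGB(44, 9, 42)


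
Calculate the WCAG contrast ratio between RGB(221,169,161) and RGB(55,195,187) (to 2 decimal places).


Linearize each sRGB channel c=v/255: c/12.92 if c ≤ 0.04045 else ((c+0.055)/1.055)^2.4
L = 0.2126×R_lin + 0.7152×G_lin + 0.0722×B_lin
Color 1 (221,169,161):
  R=221: 221/255≈0.8667 > 0.04045 → ((0.8667+0.055)/1.055)^2.4 ≈ 0.72306
  G=169: 169/255≈0.6627 > 0.04045 → ((0.6627+0.055)/1.055)^2.4 ≈ 0.39676
  B=161: 161/255≈0.6314 > 0.04045 → ((0.6314+0.055)/1.055)^2.4 ≈ 0.35640
  L1 = 0.2126×0.72306 + 0.7152×0.39676 + 0.0722×0.35640 ≈ 0.46321
Color 2 (55,195,187):
  R=55: 55/255≈0.2157 > 0.04045 → ((0.2157+0.055)/1.055)^2.4 ≈ 0.03820
  G=195: 195/255≈0.7647 > 0.04045 → ((0.7647+0.055)/1.055)^2.4 ≈ 0.54572
  B=187: 187/255≈0.7333 > 0.04045 → ((0.7333+0.055)/1.055)^2.4 ≈ 0.49693
  L2 = 0.2126×0.03820 + 0.7152×0.54572 + 0.0722×0.49693 ≈ 0.43430
Lighter = 0.46321, Darker = 0.43430
Ratio = (L_lighter + 0.05) / (L_darker + 0.05)
Ratio = (0.46321 + 0.05) / (0.43430 + 0.05) = 0.51321 / 0.48430 ≈ 1.0597
Ratio ≈ 1.06:1


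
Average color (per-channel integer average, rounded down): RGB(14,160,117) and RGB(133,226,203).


Midpoint: each channel = ⌊(C₁+C₂)/2⌋
R: ⌊(14+133)/2⌋ = 73
G: ⌊(160+226)/2⌋ = 193
B: ⌊(117+203)/2⌋ = 160
= RGB(73, 193, 160)


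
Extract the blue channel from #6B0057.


Color: #6B0057
R = 6B = 107
G = 00 = 0
B = 57 = 87
Blue = 87


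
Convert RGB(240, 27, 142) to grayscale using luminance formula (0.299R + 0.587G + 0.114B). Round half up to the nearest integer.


Gray = 0.299×R + 0.587×G + 0.114×B
Gray = 0.299×240 + 0.587×27 + 0.114×142
Gray = 71.760 + 15.849 + 16.188
Gray = 103.797 → round half up → 104
Gray = 104


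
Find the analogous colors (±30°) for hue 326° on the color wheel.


Base hue: 326°
Left analog: (326 - 30) mod 360 = 296°
Right analog: (326 + 30) mod 360 = 356°
Analogous hues = 296° and 356°


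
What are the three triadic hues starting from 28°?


Triadic: equally spaced at 120° intervals
H1 = 28°
H2 = (28 + 120) mod 360 = 148°
H3 = (28 + 240) mod 360 = 268°
Triadic = 28°, 148°, 268°


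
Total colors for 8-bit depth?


Colors = 2^bits = 2^8
= 256 colors


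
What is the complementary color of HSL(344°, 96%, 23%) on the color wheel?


Complement = opposite side of color wheel = hue + 180°
H' = (344 + 180) mod 360 = 164°
S and L unchanged.
= HSL(164°, 96%, 23%)


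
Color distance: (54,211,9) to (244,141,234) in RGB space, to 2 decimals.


d = √[(R₁-R₂)² + (G₁-G₂)² + (B₁-B₂)²]
d = √[(54-244)² + (211-141)² + (9-234)²]
d = √[36100 + 4900 + 50625]
d = √91625
d ≈ 302.70


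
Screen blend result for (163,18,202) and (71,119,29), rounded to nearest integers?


Screen: C = 255 - (255-A)×(255-B)/255, rounded to nearest integer
R: 255 - (255-163)×(255-71)/255 = 255 - 16928/255 ≈ 255 - 66.384 = 188.616 → 189
G: 255 - (255-18)×(255-119)/255 = 255 - 32232/255 ≈ 255 - 126.400 = 128.600 → 129
B: 255 - (255-202)×(255-29)/255 = 255 - 11978/255 ≈ 255 - 46.973 = 208.027 → 208
= RGB(189, 129, 208)


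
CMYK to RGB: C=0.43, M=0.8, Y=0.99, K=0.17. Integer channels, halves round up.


R = 255 × (1-C) × (1-K) = 255 × 0.57 × 0.83 = 120.6405 → 121
G = 255 × (1-M) × (1-K) = 255 × 0.20 × 0.83 = 42.33 → 42
B = 255 × (1-Y) × (1-K) = 255 × 0.01 × 0.83 = 2.1165 → 2
= RGB(121, 42, 2)


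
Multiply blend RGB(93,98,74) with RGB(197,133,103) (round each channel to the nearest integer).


Multiply: C = A×B/255, rounded to nearest integer
R: 93×197/255 = 18321/255 ≈ 71.847 → 72
G: 98×133/255 = 13034/255 ≈ 51.114 → 51
B: 74×103/255 = 7622/255 ≈ 29.890 → 30
= RGB(72, 51, 30)


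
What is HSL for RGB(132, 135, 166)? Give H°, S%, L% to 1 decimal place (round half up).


Normalize: R'=132/255≈0.5176, G'=135/255≈0.5294, B'=166/255≈0.6510
Max=166/255, Min=132/255, Δ=Max-Min=34/255
L = (Max+Min)/2 = (166+132)/510 = 298/510 = 0.58431… → L = 58.4%
L > 0.5 → S = Δ/(2-Max-Min) = 34/(510-166-132) = 34/212 = 0.16037… → S = 16.0%
(the 1/255 factors cancel in S and H, so raw channel differences can be used)
Max is B' → H = 60 × ((R-G)/Δ + 4) = 60 × ((132-135)/34 + 4)
  -3/34 + 4 = -0.0882… + 4 = 3.9117…
  H = 60 × 3.9117… = 234.705…° → H = 234.7°
= HSL(234.7°, 16.0%, 58.4%)


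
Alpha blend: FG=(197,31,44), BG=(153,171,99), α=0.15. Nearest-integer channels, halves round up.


C = α×F + (1-α)×B, with 1-α = 0.85
R: 0.15×197 + 0.85×153 = 29.55 + 130.05 = 159.60 → 160
G: 0.15×31 + 0.85×171 = 4.65 + 145.35 = 150.00 → 150
B: 0.15×44 + 0.85×99 = 6.60 + 84.15 = 90.75 → 91
= RGB(160, 150, 91)


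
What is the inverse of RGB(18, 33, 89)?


Invert: (255-R, 255-G, 255-B)
R: 255-18 = 237
G: 255-33 = 222
B: 255-89 = 166
= RGB(237, 222, 166)


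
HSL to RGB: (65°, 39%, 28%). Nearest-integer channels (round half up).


H=65°, S=0.39, L=0.28
C = (1-|2L-1|)×S = (1-|-0.44|)×0.39 = 0.2184
H' = H/60 = 65/60 ≈ 1.0833; X = C×(1-|H' mod 2 - 1|) = 0.2002
m = L - C/2 = 0.28 - 0.1092 = 0.1708
Sector ⌊H'⌋ = 1 → (R',G',B') = (0.2002, 0.2184, 0.0)
RGB = ((R'+m)×255, (G'+m)×255, (B'+m)×255) = (94.605, 99.246, 43.554)
Round half up → RGB(95, 99, 44)


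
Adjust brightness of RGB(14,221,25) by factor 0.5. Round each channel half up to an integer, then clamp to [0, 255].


Multiply each channel by 0.5, round half up, clamp to [0, 255]
R: 14×0.5 = 7
G: 221×0.5 = 110.5 → round → 111
B: 25×0.5 = 12.5 → round → 13
= RGB(7, 111, 13)


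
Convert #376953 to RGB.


37 → 55 (R)
69 → 105 (G)
53 → 83 (B)
= RGB(55, 105, 83)


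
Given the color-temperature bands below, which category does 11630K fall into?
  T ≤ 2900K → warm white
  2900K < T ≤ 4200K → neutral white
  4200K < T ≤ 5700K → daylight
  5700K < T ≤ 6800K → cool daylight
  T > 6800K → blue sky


Temperature: 11630K
11630K > 6800K → blue sky
Classification: blue sky


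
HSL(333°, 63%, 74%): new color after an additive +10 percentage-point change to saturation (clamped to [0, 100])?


Original S = 63%
Adjustment = +10 percentage points
New S = 63 + (10) = 73
Clamp to [0, 100] → 73
= HSL(333°, 73%, 74%)


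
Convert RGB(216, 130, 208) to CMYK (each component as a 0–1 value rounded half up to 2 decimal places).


R'=216/255≈0.8471, G'=130/255≈0.5098, B'=208/255≈0.8157
K = 1 - max(R',G',B') = 1 - 216/255 = 39/255 = 0.15294… → 0.15
(1-R'-K)/(1-K) simplifies to (max-R)/max with max = 216:
C = (216-216)/216 = 0/216 = 0 → 0.00
M = (216-130)/216 = 86/216 = 0.39814… → 0.40
Y = (216-208)/216 = 8/216 = 0.03703… → 0.04
= CMYK(0.00, 0.40, 0.04, 0.15)


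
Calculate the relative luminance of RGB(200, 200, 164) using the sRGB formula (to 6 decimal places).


Linearize each channel (sRGB transfer function): c = v/255; c_lin = c/12.92 if c ≤ 0.04045, else ((c+0.055)/1.055)^2.4
  R: 200/255 ≈ 0.784314 > 0.04045 → ((0.784314+0.055)/1.055)^2.4 ≈ 0.577580
  G: 200/255 ≈ 0.784314 > 0.04045 → ((0.784314+0.055)/1.055)^2.4 ≈ 0.577580
  B: 164/255 ≈ 0.643137 > 0.04045 → ((0.643137+0.055)/1.055)^2.4 ≈ 0.371238
R_lin = 0.577580, G_lin = 0.577580, B_lin = 0.371238
L = 0.2126×R + 0.7152×G + 0.0722×B
L = 0.2126×0.577580 + 0.7152×0.577580 + 0.0722×0.371238
L ≈ 0.562682


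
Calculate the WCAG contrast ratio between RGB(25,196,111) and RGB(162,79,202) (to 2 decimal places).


Linearize each sRGB channel c=v/255: c/12.92 if c ≤ 0.04045 else ((c+0.055)/1.055)^2.4
L = 0.2126×R_lin + 0.7152×G_lin + 0.0722×B_lin
Color 1 (25,196,111):
  R=25: 25/255≈0.0980 > 0.04045 → ((0.0980+0.055)/1.055)^2.4 ≈ 0.00972
  G=196: 196/255≈0.7686 > 0.04045 → ((0.7686+0.055)/1.055)^2.4 ≈ 0.55201
  B=111: 111/255≈0.4353 > 0.04045 → ((0.4353+0.055)/1.055)^2.4 ≈ 0.15896
  L1 = 0.2126×0.00972 + 0.7152×0.55201 + 0.0722×0.15896 ≈ 0.40834
Color 2 (162,79,202):
  R=162: 162/255≈0.6353 > 0.04045 → ((0.6353+0.055)/1.055)^2.4 ≈ 0.36131
  G=79: 79/255≈0.3098 > 0.04045 → ((0.3098+0.055)/1.055)^2.4 ≈ 0.07819
  B=202: 202/255≈0.7922 > 0.04045 → ((0.7922+0.055)/1.055)^2.4 ≈ 0.59062
  L2 = 0.2126×0.36131 + 0.7152×0.07819 + 0.0722×0.59062 ≈ 0.17538
Lighter = 0.40834, Darker = 0.17538
Ratio = (L_lighter + 0.05) / (L_darker + 0.05)
Ratio = (0.40834 + 0.05) / (0.17538 + 0.05) = 0.45834 / 0.22538 ≈ 2.0337
Ratio ≈ 2.03:1


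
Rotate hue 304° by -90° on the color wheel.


New hue = (H + rotation) mod 360
New hue = (304 -90) mod 360
= 214 mod 360
= 214°


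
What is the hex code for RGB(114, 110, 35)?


R = 114 → 72 (hex)
G = 110 → 6E (hex)
B = 35 → 23 (hex)
Hex = #726E23


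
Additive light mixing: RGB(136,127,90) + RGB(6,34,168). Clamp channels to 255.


Additive: each channel = min(255, C₁+C₂)
R: 136+6 = 142 → 142
G: 127+34 = 161 → 161
B: 90+168 = 258 → 255
= RGB(142, 161, 255)


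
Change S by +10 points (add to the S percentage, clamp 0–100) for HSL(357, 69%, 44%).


Original S = 69%
Adjustment = +10 percentage points
New S = 69 + (10) = 79
Clamp to [0, 100] → 79
= HSL(357°, 79%, 44%)


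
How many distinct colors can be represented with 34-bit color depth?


Colors = 2^bits = 2^34
= 17,179,869,184 colors


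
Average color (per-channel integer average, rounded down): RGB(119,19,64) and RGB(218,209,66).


Midpoint: each channel = ⌊(C₁+C₂)/2⌋
R: ⌊(119+218)/2⌋ = 168
G: ⌊(19+209)/2⌋ = 114
B: ⌊(64+66)/2⌋ = 65
= RGB(168, 114, 65)
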